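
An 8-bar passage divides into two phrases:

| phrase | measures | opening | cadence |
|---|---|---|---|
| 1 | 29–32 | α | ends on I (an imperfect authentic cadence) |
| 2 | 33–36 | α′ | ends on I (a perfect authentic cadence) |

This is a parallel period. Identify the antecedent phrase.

The phrase ending with the weaker cadence (imperfect authentic cadence) is the antecedent; the one ending more conclusively (perfect authentic cadence) is the consequent. The antecedent is phrase 1.

phrase 1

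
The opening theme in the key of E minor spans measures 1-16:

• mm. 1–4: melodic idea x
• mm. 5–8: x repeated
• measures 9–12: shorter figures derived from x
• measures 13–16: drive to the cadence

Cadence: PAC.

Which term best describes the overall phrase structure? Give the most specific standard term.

sentence

Basic idea (bars 1–4) + its repetition (mm. 5-8) form the presentation; fragmentation and cadence (mm. 9-16) form the continuation — the 16-bar whole is a sentence.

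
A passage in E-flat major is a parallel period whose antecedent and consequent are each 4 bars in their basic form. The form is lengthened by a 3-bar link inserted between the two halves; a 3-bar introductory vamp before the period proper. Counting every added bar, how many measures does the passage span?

14 measures

Basic parallel period: 4 + 4 = 8 bars.
8 (basic form) + 3 (link) + 3 (introduction) = 14.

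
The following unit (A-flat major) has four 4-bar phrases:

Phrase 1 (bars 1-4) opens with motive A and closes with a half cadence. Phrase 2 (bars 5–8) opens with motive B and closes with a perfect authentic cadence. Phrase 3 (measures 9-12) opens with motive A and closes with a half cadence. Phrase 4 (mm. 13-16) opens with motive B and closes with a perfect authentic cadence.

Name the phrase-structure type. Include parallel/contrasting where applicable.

The cadence pattern HC–PAC–HC–PAC is weak–strong twice, and phrases 3–4 restate phrases 1–2: a period heard twice, not a double period (which would end weakly at phrase 2).

repeated period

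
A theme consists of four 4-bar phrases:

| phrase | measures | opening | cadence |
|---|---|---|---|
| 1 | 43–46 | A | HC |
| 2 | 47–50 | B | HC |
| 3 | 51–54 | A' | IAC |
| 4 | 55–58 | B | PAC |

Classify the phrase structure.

Four phrases in two halves: the first half (bars 43–50) ends with a half cadence, the second (measures 51-58) with a perfect authentic cadence — a large antecedent–consequent pair, i.e. a double period.
Phrase 3 begins with the same material as phrase 1, making it parallel.

parallel double period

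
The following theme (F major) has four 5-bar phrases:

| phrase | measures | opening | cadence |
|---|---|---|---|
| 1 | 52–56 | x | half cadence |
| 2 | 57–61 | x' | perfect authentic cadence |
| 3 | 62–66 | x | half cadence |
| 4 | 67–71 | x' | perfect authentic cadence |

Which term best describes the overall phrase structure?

The cadence pattern HC–PAC–HC–PAC is weak–strong twice, and phrases 3–4 restate phrases 1–2: a period heard twice, not a double period (which would end weakly at phrase 2).

repeated period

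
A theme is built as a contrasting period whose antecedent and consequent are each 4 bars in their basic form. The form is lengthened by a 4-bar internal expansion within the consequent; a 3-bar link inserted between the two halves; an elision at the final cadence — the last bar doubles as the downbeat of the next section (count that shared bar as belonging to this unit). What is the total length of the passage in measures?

Basic contrasting period: 4 + 4 = 8 bars.
8 (basic form) + 4 (internal expansion) + 3 (link) = 15.
The elision shares a bar with the next section but does not change this unit's count.

15 measures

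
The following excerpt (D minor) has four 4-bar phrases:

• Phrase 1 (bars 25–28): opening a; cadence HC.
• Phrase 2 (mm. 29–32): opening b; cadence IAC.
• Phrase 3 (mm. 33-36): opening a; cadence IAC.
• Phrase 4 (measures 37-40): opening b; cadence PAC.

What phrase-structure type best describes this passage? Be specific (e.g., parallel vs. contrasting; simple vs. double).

parallel double period

Four phrases in two halves: the first half (mm. 25-32) ends with an imperfect authentic cadence, the second (measures 33–40) with a perfect authentic cadence — a large antecedent–consequent pair, i.e. a double period.
Phrase 3 begins with the same material as phrase 1, making it parallel.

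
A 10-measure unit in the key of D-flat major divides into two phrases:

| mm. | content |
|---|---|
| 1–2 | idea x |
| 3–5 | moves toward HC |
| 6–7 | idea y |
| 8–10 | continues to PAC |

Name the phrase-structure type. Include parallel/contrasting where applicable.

contrasting period

Phrase 1 ends with a half cadence (weaker) and phrase 2 with a perfect authentic cadence (stronger): antecedent + consequent = a period.
The two phrases open with different material (x / y), so the period is contrasting.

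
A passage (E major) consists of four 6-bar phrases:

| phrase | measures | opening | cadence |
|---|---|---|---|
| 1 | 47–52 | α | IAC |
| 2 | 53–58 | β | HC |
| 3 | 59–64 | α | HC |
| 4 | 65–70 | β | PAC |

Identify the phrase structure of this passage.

Four phrases in two halves: the first half (mm. 47–58) ends with a half cadence, the second (mm. 59–70) with a perfect authentic cadence — a large antecedent–consequent pair, i.e. a double period.
Phrase 3 begins with the same material as phrase 1, making it parallel.

parallel double period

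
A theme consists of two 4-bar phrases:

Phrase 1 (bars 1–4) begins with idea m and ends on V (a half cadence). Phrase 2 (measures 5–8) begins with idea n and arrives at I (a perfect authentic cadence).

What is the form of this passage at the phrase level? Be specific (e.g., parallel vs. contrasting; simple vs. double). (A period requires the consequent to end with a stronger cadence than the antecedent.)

Phrase 1 ends with a half cadence (weaker) and phrase 2 with a perfect authentic cadence (stronger): antecedent + consequent = a period.
The two phrases open with different material (m / n), so the period is contrasting.

contrasting period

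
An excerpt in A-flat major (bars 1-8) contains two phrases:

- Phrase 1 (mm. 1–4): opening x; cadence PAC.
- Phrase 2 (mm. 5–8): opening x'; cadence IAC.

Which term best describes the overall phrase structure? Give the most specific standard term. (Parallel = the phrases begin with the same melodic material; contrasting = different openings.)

phrase group

The second phrase closes with an imperfect authentic cadence, which is not stronger than the first phrase's perfect authentic cadence; without a weak→strong cadential pair there is no antecedent–consequent relationship, so this is a phrase group rather than a period.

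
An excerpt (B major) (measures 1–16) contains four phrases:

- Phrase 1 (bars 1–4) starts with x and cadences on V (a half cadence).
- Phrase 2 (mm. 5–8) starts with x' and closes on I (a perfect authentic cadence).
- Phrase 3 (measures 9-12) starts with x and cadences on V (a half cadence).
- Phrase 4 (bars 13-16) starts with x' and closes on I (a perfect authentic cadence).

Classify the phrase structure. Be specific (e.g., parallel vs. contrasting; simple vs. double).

repeated period

The cadence pattern HC–PAC–HC–PAC is weak–strong twice, and phrases 3–4 restate phrases 1–2: a period heard twice, not a double period (which would end weakly at phrase 2).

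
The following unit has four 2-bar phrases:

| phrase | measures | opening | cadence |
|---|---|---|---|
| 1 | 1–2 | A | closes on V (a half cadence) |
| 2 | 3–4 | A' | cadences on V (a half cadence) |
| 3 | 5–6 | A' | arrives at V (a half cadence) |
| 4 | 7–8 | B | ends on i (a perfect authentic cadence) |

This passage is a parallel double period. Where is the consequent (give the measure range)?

In a double period the four phrases pair into a large antecedent (phrases 1–2, ending half cadence) and a large consequent (phrases 3–4, ending perfect authentic cadence). The consequent spans bars 5-8.

measures 5–8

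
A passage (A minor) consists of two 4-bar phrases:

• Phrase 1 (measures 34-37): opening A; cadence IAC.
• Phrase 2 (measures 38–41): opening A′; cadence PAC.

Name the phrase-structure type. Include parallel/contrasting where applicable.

parallel period

Phrase 1 ends with an imperfect authentic cadence (weaker) and phrase 2 with a perfect authentic cadence (stronger): antecedent + consequent = a period.
The two phrases open with the same material (A / A′), so the period is parallel.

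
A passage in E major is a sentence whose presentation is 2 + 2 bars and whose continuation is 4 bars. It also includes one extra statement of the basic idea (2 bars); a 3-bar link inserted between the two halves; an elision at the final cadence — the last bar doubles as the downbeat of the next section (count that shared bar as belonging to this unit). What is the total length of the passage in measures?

13 measures

Basic sentence: 2 + 2 + 4 = 8 bars.
8 (basic form) + 2 (extra statement) + 3 (link) = 13.
The elision shares a bar with the next section but does not change this unit's count.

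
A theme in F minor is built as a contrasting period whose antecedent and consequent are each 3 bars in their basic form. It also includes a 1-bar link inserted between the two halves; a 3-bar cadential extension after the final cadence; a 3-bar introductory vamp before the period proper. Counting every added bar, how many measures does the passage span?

13 measures

Basic contrasting period: 3 + 3 = 6 bars.
6 (basic form) + 1 (link) + 3 (cadential extension) + 3 (introduction) = 13.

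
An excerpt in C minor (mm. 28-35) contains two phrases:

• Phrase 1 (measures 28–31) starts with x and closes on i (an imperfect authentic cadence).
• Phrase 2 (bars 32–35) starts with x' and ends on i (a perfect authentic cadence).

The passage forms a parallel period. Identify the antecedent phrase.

The phrase ending with the weaker cadence (imperfect authentic cadence) is the antecedent; the one ending more conclusively (perfect authentic cadence) is the consequent. The antecedent is phrase 1.

phrase 1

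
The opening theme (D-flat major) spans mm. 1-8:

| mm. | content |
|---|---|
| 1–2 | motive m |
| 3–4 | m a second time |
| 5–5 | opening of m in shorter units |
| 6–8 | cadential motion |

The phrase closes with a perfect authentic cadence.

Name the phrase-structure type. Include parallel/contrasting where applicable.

Basic idea (mm. 1-2) + its repetition (mm. 3–4) form the presentation; fragmentation and cadence (bars 5–8) form the continuation — the 8-bar whole is a sentence.

sentence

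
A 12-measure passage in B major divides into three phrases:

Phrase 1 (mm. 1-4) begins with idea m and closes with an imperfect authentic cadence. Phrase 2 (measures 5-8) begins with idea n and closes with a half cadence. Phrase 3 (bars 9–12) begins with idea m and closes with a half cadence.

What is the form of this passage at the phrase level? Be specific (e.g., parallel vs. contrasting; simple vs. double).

The final phrase closes with a half cadence, which is not stronger than the preceding half cadence; the 3 phrases lack an overall antecedent–consequent design and so form a phrase group.

phrase group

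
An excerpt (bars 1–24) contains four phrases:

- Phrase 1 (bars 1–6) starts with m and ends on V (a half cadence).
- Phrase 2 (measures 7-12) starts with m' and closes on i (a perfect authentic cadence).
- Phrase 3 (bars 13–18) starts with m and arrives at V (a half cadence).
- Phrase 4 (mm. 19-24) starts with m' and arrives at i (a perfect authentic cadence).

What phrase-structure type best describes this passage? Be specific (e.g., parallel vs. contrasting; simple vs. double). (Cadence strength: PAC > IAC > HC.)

repeated period

The cadence pattern HC–PAC–HC–PAC is weak–strong twice, and phrases 3–4 restate phrases 1–2: a period heard twice, not a double period (which would end weakly at phrase 2).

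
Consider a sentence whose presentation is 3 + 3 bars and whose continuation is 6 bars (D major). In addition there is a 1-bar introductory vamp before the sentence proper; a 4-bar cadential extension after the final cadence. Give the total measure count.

17 measures

Basic sentence: 3 + 3 + 6 = 12 bars.
12 (basic form) + 1 (introduction) + 4 (cadential extension) = 17.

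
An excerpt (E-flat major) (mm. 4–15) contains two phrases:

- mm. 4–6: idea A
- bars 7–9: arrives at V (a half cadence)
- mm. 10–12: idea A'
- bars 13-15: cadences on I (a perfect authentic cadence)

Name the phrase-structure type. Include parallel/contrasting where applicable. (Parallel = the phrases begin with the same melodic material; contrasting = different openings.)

Phrase 1 ends with a half cadence (weaker) and phrase 2 with a perfect authentic cadence (stronger): antecedent + consequent = a period.
The two phrases open with the same material (A / A'), so the period is parallel.

parallel period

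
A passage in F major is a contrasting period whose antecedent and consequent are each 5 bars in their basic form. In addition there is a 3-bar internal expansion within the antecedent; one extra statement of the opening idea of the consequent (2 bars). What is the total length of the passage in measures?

15 measures

Basic contrasting period: 5 + 5 = 10 bars.
10 (basic form) + 3 (internal expansion) + 2 (extra statement) = 15.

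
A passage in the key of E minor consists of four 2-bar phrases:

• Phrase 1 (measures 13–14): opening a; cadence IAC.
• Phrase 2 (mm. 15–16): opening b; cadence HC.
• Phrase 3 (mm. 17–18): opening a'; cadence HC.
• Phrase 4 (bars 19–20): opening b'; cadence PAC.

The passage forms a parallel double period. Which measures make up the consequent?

measures 17–20

In a double period the first pair of phrases (ending half cadence) is the large antecedent and the second pair (ending perfect authentic cadence) is the large consequent; the consequent is measures 17–20.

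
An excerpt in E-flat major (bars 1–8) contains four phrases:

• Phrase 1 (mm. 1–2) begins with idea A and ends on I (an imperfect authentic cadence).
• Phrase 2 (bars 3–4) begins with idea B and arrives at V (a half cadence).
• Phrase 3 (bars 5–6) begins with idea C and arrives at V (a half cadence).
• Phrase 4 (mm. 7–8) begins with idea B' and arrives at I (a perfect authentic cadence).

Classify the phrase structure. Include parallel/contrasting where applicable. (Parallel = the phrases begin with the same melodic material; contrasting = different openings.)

contrasting double period

Four phrases in two halves: the first half (mm. 1–4) ends with a half cadence, the second (mm. 5–8) with a perfect authentic cadence — a large antecedent–consequent pair, i.e. a double period.
Phrase 3 begins with different material from phrase 1, making it contrasting.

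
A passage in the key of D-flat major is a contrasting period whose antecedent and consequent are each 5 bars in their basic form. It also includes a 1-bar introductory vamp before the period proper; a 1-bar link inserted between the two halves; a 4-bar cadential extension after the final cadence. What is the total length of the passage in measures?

Basic contrasting period: 5 + 5 = 10 bars.
10 (basic form) + 1 (introduction) + 1 (link) + 4 (cadential extension) = 16.

16 measures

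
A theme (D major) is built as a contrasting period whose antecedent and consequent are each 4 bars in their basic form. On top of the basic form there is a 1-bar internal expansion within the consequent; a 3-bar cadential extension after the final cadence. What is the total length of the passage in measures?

Basic contrasting period: 4 + 4 = 8 bars.
8 (basic form) + 1 (internal expansion) + 3 (cadential extension) = 12.

12 measures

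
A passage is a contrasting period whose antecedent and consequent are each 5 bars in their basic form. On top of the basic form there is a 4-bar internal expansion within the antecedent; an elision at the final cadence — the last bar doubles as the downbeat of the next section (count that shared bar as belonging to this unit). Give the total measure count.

14 measures

Basic contrasting period: 5 + 5 = 10 bars.
10 (basic form) + 4 (internal expansion) = 14.
The elision shares a bar with the next section but does not change this unit's count.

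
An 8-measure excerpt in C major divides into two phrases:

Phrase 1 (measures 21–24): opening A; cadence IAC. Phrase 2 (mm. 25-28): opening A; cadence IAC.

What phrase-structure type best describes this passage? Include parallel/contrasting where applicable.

Both phrases have the same opening (A) and the same cadence (imperfect authentic cadence): the second is a restatement, not a consequent, so this is a repeated phrase rather than a period.

repeated phrase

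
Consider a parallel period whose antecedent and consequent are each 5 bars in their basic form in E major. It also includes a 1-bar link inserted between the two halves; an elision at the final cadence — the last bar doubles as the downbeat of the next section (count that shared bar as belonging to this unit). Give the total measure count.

Basic parallel period: 5 + 5 = 10 bars.
10 (basic form) + 1 (link) = 11.
The elision shares a bar with the next section but does not change this unit's count.

11 measures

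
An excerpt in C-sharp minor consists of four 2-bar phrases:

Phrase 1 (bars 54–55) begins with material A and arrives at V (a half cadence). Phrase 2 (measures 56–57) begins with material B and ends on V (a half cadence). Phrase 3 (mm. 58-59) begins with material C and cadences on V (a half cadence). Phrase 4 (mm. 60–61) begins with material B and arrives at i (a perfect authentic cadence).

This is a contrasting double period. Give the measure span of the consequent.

In a double period the first pair of phrases (ending half cadence) is the large antecedent and the second pair (ending perfect authentic cadence) is the large consequent; the consequent is measures 58–61.

measures 58–61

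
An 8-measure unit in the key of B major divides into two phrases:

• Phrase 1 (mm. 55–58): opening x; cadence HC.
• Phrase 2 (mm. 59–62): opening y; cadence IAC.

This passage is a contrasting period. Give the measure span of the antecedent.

measures 55–58

The antecedent is the phrase ending with the weaker cadence (half cadence, phrase 1) and the consequent the one ending more conclusively (imperfect authentic cadence, phrase 2); the antecedent is bars 55–58.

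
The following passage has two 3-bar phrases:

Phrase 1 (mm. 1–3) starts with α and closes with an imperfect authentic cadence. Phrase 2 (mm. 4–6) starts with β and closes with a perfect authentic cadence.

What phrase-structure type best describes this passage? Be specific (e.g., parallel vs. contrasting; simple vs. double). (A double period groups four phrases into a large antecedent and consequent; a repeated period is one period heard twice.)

Phrase 1 ends with an imperfect authentic cadence (weaker) and phrase 2 with a perfect authentic cadence (stronger): antecedent + consequent = a period.
The two phrases open with different material (α / β), so the period is contrasting.

contrasting period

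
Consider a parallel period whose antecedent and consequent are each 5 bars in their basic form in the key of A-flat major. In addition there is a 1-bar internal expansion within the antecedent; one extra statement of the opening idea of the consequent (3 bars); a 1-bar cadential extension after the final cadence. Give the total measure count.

15 measures

Basic parallel period: 5 + 5 = 10 bars.
10 (basic form) + 1 (internal expansion) + 3 (extra statement) + 1 (cadential extension) = 15.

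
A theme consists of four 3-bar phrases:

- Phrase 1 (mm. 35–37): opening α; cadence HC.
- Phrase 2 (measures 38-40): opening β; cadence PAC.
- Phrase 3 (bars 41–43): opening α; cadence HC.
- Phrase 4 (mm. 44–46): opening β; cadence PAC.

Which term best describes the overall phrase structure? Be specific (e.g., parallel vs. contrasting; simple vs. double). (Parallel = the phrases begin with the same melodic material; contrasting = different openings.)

repeated period

The cadence pattern HC–PAC–HC–PAC is weak–strong twice, and phrases 3–4 restate phrases 1–2: a period heard twice, not a double period (which would end weakly at phrase 2).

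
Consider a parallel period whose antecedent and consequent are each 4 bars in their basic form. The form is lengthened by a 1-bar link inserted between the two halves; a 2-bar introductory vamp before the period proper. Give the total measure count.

11 measures

Basic parallel period: 4 + 4 = 8 bars.
8 (basic form) + 1 (link) + 2 (introduction) = 11.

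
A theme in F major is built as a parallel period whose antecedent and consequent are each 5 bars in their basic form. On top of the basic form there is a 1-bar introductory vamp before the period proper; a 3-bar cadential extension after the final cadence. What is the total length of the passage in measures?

14 measures

Basic parallel period: 5 + 5 = 10 bars.
10 (basic form) + 1 (introduction) + 3 (cadential extension) = 14.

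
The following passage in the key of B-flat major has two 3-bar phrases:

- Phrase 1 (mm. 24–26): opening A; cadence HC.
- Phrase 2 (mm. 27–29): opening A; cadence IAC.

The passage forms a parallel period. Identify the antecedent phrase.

The phrase ending with the weaker cadence (half cadence) is the antecedent; the one ending more conclusively (imperfect authentic cadence) is the consequent. The antecedent is phrase 1.

phrase 1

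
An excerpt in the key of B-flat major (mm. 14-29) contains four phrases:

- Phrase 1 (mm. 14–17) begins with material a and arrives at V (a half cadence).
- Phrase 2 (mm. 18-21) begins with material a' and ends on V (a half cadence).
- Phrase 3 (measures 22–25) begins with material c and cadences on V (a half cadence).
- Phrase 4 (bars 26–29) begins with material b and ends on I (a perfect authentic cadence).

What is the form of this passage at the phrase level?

Four phrases in two halves: the first half (measures 14–21) ends with a half cadence, the second (mm. 22–29) with a perfect authentic cadence — a large antecedent–consequent pair, i.e. a double period.
Phrase 3 begins with different material from phrase 1, making it contrasting.

contrasting double period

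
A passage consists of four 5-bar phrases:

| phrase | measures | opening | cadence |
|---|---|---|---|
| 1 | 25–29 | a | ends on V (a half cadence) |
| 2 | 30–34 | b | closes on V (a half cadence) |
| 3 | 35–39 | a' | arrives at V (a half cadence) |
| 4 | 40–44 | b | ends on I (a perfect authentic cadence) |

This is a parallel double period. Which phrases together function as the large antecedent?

phrases 1 and 2

In a double period the first pair of phrases (ending half cadence) is the large antecedent and the second pair (ending perfect authentic cadence) is the large consequent; the antecedent is phrases 1 and 2.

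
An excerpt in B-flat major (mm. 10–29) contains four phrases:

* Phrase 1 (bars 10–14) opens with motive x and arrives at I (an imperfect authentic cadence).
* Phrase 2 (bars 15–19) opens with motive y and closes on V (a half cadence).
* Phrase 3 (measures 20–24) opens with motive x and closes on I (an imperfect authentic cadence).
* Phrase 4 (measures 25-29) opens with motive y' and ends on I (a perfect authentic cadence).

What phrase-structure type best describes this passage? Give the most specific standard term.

parallel double period

Four phrases in two halves: the first half (mm. 10–19) ends with a half cadence, the second (bars 20–29) with a perfect authentic cadence — a large antecedent–consequent pair, i.e. a double period.
Phrase 3 begins with the same material as phrase 1, making it parallel.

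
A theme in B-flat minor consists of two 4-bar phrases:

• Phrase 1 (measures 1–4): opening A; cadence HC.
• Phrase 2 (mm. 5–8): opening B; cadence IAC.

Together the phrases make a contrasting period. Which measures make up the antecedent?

measures 1–4

The phrase ending with the weaker cadence (half cadence) is the antecedent; the one ending more conclusively (imperfect authentic cadence) is the consequent. The antecedent is measures 1–4.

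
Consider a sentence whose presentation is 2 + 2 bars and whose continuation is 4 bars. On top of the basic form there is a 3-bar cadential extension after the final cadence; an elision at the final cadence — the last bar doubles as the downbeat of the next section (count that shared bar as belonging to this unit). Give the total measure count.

11 measures

Basic sentence: 2 + 2 + 4 = 8 bars.
8 (basic form) + 3 (cadential extension) = 11.
The elision shares a bar with the next section but does not change this unit's count.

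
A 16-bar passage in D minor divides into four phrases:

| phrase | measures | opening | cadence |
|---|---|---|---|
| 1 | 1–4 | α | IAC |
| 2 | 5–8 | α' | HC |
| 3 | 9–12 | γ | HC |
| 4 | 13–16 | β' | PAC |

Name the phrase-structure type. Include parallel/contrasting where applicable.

contrasting double period

Four phrases in two halves: the first half (bars 1-8) ends with a half cadence, the second (mm. 9–16) with a perfect authentic cadence — a large antecedent–consequent pair, i.e. a double period.
Phrase 3 begins with different material from phrase 1, making it contrasting.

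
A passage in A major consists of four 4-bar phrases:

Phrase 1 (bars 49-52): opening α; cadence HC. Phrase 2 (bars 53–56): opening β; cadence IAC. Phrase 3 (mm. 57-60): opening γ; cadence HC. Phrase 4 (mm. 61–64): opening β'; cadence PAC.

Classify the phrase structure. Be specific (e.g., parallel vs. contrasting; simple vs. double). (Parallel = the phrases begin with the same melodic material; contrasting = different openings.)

contrasting double period

Four phrases in two halves: the first half (mm. 49-56) ends with an imperfect authentic cadence, the second (measures 57-64) with a perfect authentic cadence — a large antecedent–consequent pair, i.e. a double period.
Phrase 3 begins with different material from phrase 1, making it contrasting.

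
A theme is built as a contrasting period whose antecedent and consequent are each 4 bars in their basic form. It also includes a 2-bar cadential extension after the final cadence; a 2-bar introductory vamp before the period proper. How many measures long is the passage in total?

Basic contrasting period: 4 + 4 = 8 bars.
8 (basic form) + 2 (cadential extension) + 2 (introduction) = 12.

12 measures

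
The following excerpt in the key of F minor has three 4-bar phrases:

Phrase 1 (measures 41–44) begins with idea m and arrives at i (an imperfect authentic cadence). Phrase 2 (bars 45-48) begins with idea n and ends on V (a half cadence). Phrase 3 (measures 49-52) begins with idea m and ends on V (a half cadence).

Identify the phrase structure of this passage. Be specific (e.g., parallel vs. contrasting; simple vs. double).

The final phrase closes with a half cadence, which is not stronger than the preceding half cadence; the 3 phrases lack an overall antecedent–consequent design and so form a phrase group.

phrase group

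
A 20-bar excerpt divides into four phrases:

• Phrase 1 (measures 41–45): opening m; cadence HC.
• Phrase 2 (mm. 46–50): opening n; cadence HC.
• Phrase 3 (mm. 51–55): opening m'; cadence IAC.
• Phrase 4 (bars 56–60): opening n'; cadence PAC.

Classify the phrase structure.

parallel double period

Four phrases in two halves: the first half (mm. 41-50) ends with a half cadence, the second (mm. 51–60) with a perfect authentic cadence — a large antecedent–consequent pair, i.e. a double period.
Phrase 3 begins with the same material as phrase 1, making it parallel.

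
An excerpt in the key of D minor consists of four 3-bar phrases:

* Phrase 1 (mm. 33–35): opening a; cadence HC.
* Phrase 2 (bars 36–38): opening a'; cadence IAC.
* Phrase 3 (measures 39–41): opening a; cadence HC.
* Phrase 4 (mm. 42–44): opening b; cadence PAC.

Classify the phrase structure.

Four phrases in two halves: the first half (measures 33–38) ends with an imperfect authentic cadence, the second (mm. 39–44) with a perfect authentic cadence — a large antecedent–consequent pair, i.e. a double period.
Phrase 3 begins with the same material as phrase 1, making it parallel.

parallel double period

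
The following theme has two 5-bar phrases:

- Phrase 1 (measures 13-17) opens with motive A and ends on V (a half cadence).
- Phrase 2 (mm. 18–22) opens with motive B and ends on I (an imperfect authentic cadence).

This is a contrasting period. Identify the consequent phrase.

phrase 2

The phrase ending with the weaker cadence (half cadence) is the antecedent; the one ending more conclusively (imperfect authentic cadence) is the consequent. The consequent is phrase 2.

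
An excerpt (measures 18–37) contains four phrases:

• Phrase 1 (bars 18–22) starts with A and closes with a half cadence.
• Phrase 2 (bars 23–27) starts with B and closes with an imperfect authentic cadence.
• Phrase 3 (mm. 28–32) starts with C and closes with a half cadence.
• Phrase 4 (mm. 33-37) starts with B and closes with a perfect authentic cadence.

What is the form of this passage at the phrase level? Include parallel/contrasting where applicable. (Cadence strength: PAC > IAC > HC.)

Four phrases in two halves: the first half (measures 18-27) ends with an imperfect authentic cadence, the second (mm. 28–37) with a perfect authentic cadence — a large antecedent–consequent pair, i.e. a double period.
Phrase 3 begins with different material from phrase 1, making it contrasting.

contrasting double period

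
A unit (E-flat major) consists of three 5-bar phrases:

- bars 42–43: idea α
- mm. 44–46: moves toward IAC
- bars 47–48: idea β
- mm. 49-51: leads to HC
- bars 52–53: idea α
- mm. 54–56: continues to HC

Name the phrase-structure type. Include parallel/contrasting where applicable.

phrase group

The final phrase closes with a half cadence, which is not stronger than the preceding half cadence; the 3 phrases lack an overall antecedent–consequent design and so form a phrase group.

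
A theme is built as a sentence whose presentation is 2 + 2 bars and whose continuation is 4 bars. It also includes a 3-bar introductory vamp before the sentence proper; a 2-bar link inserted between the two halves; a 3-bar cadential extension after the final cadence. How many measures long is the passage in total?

16 measures

Basic sentence: 2 + 2 + 4 = 8 bars.
8 (basic form) + 3 (introduction) + 2 (link) + 3 (cadential extension) = 16.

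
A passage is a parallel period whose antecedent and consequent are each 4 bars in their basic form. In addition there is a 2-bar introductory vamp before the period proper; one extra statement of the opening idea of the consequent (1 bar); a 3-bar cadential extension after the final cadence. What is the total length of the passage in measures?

Basic parallel period: 4 + 4 = 8 bars.
8 (basic form) + 2 (introduction) + 1 (extra statement) + 3 (cadential extension) = 14.

14 measures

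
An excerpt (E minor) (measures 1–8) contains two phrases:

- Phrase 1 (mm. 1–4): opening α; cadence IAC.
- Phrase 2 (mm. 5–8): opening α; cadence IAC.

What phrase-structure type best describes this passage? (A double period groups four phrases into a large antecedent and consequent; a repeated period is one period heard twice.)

repeated phrase

Both phrases have the same opening (α) and the same cadence (imperfect authentic cadence): the second is a restatement, not a consequent, so this is a repeated phrase rather than a period.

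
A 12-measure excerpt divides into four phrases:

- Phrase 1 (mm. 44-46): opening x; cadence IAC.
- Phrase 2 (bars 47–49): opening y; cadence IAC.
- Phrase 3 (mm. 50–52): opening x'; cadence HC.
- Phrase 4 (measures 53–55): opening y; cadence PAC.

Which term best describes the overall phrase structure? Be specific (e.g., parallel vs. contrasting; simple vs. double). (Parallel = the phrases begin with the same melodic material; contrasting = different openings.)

parallel double period

Four phrases in two halves: the first half (measures 44–49) ends with an imperfect authentic cadence, the second (measures 50-55) with a perfect authentic cadence — a large antecedent–consequent pair, i.e. a double period.
Phrase 3 begins with the same material as phrase 1, making it parallel.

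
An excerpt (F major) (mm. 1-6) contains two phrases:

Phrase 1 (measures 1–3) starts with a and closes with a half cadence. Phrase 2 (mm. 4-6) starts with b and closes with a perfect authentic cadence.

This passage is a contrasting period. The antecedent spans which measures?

The antecedent is the phrase ending with the weaker cadence (half cadence, phrase 1) and the consequent the one ending more conclusively (perfect authentic cadence, phrase 2); the antecedent is mm. 1–3.

measures 1–3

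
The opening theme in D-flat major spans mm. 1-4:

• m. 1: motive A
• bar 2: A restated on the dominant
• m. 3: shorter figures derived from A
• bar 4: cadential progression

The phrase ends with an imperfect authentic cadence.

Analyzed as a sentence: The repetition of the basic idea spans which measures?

measures 2–2

The presentation of a sentence is the basic idea (m. 1) plus its repetition (measure 2); the repetition of the basic idea is therefore measure 2.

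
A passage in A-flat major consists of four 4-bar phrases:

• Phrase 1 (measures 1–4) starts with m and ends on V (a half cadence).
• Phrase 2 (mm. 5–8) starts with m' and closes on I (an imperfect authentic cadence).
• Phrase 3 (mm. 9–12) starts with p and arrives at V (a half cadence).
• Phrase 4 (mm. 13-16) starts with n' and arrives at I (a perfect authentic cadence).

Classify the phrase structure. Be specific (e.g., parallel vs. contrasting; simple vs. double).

Four phrases in two halves: the first half (bars 1-8) ends with an imperfect authentic cadence, the second (mm. 9–16) with a perfect authentic cadence — a large antecedent–consequent pair, i.e. a double period.
Phrase 3 begins with different material from phrase 1, making it contrasting.

contrasting double period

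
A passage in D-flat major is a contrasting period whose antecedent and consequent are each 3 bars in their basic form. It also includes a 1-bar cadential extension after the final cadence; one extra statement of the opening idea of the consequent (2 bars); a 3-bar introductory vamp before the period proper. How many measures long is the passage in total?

12 measures

Basic contrasting period: 3 + 3 = 6 bars.
6 (basic form) + 1 (cadential extension) + 2 (extra statement) + 3 (introduction) = 12.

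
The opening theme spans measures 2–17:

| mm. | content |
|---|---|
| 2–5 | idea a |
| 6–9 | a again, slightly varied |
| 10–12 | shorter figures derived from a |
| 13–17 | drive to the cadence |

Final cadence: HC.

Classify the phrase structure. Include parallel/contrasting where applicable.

sentence

Basic idea (mm. 2–5) + its repetition (mm. 6–9) form the presentation; fragmentation and cadence (measures 10-17) form the continuation — the 16-bar whole is a sentence.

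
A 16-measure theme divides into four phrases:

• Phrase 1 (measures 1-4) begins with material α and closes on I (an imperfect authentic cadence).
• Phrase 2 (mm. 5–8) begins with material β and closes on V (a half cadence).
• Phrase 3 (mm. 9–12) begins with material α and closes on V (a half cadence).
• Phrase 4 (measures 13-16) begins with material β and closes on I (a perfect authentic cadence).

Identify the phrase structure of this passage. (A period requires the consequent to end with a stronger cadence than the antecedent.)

Four phrases in two halves: the first half (measures 1–8) ends with a half cadence, the second (mm. 9–16) with a perfect authentic cadence — a large antecedent–consequent pair, i.e. a double period.
Phrase 3 begins with the same material as phrase 1, making it parallel.

parallel double period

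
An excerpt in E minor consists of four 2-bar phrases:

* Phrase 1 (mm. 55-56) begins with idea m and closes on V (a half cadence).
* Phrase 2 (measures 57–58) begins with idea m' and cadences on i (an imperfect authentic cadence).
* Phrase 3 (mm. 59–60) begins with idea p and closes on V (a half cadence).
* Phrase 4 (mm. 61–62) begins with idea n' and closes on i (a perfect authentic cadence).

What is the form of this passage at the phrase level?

Four phrases in two halves: the first half (mm. 55–58) ends with an imperfect authentic cadence, the second (measures 59-62) with a perfect authentic cadence — a large antecedent–consequent pair, i.e. a double period.
Phrase 3 begins with different material from phrase 1, making it contrasting.

contrasting double period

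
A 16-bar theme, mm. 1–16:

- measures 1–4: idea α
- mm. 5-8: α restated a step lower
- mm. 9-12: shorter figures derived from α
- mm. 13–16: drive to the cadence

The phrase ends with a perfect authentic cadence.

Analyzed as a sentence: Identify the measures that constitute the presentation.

The presentation of a sentence is the basic idea (bars 1–4) plus its repetition (mm. 5–8); the presentation is therefore measures 1–8.

measures 1–8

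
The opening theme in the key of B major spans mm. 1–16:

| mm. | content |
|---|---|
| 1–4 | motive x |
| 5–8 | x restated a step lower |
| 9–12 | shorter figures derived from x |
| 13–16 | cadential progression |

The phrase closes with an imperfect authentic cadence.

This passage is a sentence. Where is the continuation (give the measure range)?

measures 9–16

After the presentation (mm. 1-8), the continuation covers the fragmentation through the cadence: measures 9–16.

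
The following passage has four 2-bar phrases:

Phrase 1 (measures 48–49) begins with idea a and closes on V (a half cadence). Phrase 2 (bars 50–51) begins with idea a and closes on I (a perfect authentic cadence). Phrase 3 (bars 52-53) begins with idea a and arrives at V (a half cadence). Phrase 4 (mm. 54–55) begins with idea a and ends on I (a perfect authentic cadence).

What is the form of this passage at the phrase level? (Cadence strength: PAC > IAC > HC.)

repeated period

The cadence pattern HC–PAC–HC–PAC is weak–strong twice, and phrases 3–4 restate phrases 1–2: a period heard twice, not a double period (which would end weakly at phrase 2).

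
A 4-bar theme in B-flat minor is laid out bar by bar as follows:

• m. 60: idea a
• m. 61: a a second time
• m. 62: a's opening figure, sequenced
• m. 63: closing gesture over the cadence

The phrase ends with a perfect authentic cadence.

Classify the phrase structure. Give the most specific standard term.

sentence

Basic idea (m. 60) + its repetition (bar 61) form the presentation; fragmentation and cadence (mm. 62-63) form the continuation — the 4-bar whole is a sentence.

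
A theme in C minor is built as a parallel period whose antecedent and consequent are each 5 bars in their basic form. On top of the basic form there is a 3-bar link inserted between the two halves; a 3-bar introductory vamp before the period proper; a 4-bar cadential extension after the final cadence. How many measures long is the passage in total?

Basic parallel period: 5 + 5 = 10 bars.
10 (basic form) + 3 (link) + 3 (introduction) + 4 (cadential extension) = 20.

20 measures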